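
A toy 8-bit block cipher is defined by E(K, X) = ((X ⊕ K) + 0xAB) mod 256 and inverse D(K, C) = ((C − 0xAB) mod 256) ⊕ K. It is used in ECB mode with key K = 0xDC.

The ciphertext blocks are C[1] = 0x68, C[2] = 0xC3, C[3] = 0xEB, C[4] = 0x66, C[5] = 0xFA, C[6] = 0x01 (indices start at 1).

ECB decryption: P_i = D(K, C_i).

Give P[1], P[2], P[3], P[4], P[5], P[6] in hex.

P[1] = 0x61, P[2] = 0xC4, P[3] = 0x9C, P[4] = 0x67, P[5] = 0x93, P[6] = 0x8A

P[1]: D(K, 0x68) = 0x61.
P[2]: D(K, 0xC3) = 0xC4.
P[3]: D(K, 0xEB) = 0x9C.
P[4]: D(K, 0x66) = 0x67.
P[5]: D(K, 0xFA) = 0x93.
P[6]: D(K, 0x01) = 0x8A.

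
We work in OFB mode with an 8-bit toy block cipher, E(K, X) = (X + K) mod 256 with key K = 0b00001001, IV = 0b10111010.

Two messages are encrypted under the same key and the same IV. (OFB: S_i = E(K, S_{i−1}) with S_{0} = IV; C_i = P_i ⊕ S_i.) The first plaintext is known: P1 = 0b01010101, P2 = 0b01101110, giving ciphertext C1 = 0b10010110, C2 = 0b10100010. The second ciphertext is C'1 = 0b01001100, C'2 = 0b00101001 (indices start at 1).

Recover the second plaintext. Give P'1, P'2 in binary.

In OFB with a reused IV, both messages share the same keystream S_i, so C_i ⊕ C'_i = P_i ⊕ P'_i and thus P'_i = P_i ⊕ C_i ⊕ C'_i.
P'1: 0b01010101 ⊕ 0b10010110 ⊕ 0b01001100 = 0b10001111.
P'2: 0b01101110 ⊕ 0b10100010 ⊕ 0b00101001 = 0b11100101.

P'1 = 0b10001111, P'2 = 0b11100101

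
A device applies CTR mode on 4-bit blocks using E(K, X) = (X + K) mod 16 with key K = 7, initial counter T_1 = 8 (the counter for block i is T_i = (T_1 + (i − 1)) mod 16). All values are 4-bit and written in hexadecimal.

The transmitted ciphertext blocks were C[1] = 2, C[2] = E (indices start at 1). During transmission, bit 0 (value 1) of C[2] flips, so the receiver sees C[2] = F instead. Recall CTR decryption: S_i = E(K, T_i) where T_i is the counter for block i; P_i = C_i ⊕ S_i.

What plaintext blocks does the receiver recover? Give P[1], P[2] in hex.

Only C[2] changed, to F. In CTR, a change in C_i flips the same bit in P_i only; the keystream is unaffected. Decrypting the received ciphertext:
P[1]: T = 8, S = E(K, T) = F; 2 ⊕ F = D.
P[2]: T = 9, S = E(K, T) = 0; F ⊕ 0 = F.
Blocks that differ from the original plaintext: P[2].

P[1] = D, P[2] = F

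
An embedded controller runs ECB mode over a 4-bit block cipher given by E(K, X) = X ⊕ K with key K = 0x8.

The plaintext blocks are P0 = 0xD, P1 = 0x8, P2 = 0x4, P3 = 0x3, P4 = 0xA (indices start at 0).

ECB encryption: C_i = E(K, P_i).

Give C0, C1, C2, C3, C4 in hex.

C0 = 0x5, C1 = 0x0, C2 = 0xC, C3 = 0xB, C4 = 0x2

C0: E(K, 0xD) = 0x5.
C1: E(K, 0x8) = 0x0.
C2: E(K, 0x4) = 0xC.
C3: E(K, 0x3) = 0xB.
C4: E(K, 0xA) = 0x2.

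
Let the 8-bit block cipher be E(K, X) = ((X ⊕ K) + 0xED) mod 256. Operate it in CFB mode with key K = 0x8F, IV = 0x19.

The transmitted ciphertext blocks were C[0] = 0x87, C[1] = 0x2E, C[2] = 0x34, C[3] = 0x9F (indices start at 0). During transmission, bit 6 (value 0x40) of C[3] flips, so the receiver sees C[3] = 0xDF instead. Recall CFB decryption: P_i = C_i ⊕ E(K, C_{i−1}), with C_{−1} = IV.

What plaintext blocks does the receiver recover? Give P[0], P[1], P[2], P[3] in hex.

P[0] = 0x04, P[1] = 0xDB, P[2] = 0xBA, P[3] = 0x77

Only C[3] changed, to 0xDF. In CFB, a change in C_i flips the same bit in P_i and garbles P_{i+1}. Decrypting the received ciphertext:
P[0]: E(K, 0x19) = 0x83; 0x87 ⊕ 0x83 = 0x04.
P[1]: E(K, 0x87) = 0xF5; 0x2E ⊕ 0xF5 = 0xDB.
P[2]: E(K, 0x2E) = 0x8E; 0x34 ⊕ 0x8E = 0xBA.
P[3]: E(K, 0x34) = 0xA8; 0xDF ⊕ 0xA8 = 0x77.
Blocks that differ from the original plaintext: P[3].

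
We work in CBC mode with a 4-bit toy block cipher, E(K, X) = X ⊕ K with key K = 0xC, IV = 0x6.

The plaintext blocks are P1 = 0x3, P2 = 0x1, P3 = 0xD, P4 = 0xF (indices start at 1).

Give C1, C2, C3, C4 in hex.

C1 = 0x9, C2 = 0x4, C3 = 0x5, C4 = 0x6

CBC encryption: C_i = E(K, P_i ⊕ C_{i−1}), with C_{0} = IV.
C1: P1 ⊕ 0x6 = 0x5; E(K, 0x5) = 0x9.
C2: P2 ⊕ 0x9 = 0x8; E(K, 0x8) = 0x4.
C3: P3 ⊕ 0x4 = 0x9; E(K, 0x9) = 0x5.
C4: P4 ⊕ 0x5 = 0xA; E(K, 0xA) = 0x6.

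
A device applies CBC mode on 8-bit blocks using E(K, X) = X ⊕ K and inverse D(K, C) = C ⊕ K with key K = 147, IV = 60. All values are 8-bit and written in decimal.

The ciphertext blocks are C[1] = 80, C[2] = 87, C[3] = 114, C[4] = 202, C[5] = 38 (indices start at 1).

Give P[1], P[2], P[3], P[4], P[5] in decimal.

CBC decryption: P_i = D(K, C_i) ⊕ C_{i−1}, with C_{0} = IV.
P[1]: D(K, 80) = 195; 195 ⊕ 60 = 255.
P[2]: D(K, 87) = 196; 196 ⊕ 80 = 148.
P[3]: D(K, 114) = 225; 225 ⊕ 87 = 182.
P[4]: D(K, 202) = 89; 89 ⊕ 114 = 43.
P[5]: D(K, 38) = 181; 181 ⊕ 202 = 127.

P[1] = 255, P[2] = 148, P[3] = 182, P[4] = 43, P[5] = 127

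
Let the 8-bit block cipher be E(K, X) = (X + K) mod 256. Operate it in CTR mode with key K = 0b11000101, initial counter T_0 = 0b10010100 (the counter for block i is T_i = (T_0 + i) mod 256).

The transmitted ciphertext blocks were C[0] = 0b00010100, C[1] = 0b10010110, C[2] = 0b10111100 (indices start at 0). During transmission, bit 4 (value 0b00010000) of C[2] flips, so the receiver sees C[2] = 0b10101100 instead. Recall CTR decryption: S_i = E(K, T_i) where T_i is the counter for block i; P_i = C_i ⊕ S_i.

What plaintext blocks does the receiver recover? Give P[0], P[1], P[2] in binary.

Only C[2] changed, to 0b10101100. In CTR, a change in C_i flips the same bit in P_i only; the keystream is unaffected. Decrypting the received ciphertext:
P[0]: T = 0b10010100, S = E(K, T) = 0b01011001; 0b00010100 ⊕ 0b01011001 = 0b01001101.
P[1]: T = 0b10010101, S = E(K, T) = 0b01011010; 0b10010110 ⊕ 0b01011010 = 0b11001100.
P[2]: T = 0b10010110, S = E(K, T) = 0b01011011; 0b10101100 ⊕ 0b01011011 = 0b11110111.
Blocks that differ from the original plaintext: P[2].

P[0] = 0b01001101, P[1] = 0b11001100, P[2] = 0b11110111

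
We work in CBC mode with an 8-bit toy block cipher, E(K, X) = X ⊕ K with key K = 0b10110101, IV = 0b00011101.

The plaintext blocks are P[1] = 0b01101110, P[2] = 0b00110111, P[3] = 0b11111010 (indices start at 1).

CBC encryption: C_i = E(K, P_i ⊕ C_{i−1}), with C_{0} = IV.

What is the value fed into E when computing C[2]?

C[1]: P[1] ⊕ 0b00011101 = 0b01110011; E(K, 0b01110011) = 0b11000110.
C[2]: P[2] ⊕ 0b11000110 = 0b11110001; E(K, 0b11110001) = 0b01000100.
So the input to E for block [2] is 0b11110001.

0b11110001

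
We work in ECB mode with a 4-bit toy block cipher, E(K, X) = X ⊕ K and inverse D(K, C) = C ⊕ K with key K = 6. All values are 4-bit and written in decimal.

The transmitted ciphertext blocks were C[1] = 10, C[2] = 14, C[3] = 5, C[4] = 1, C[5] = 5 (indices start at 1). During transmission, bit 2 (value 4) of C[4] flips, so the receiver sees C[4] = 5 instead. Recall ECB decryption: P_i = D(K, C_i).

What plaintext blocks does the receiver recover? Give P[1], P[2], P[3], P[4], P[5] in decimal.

P[1] = 12, P[2] = 8, P[3] = 3, P[4] = 3, P[5] = 3

Only C[4] changed, to 5. In ECB, a change in C_i affects only P_i. Decrypting the received ciphertext:
P[1]: D(K, 10) = 12.
P[2]: D(K, 14) = 8.
P[3]: D(K, 5) = 3.
P[4]: D(K, 5) = 3.
P[5]: D(K, 5) = 3.
Blocks that differ from the original plaintext: P[4].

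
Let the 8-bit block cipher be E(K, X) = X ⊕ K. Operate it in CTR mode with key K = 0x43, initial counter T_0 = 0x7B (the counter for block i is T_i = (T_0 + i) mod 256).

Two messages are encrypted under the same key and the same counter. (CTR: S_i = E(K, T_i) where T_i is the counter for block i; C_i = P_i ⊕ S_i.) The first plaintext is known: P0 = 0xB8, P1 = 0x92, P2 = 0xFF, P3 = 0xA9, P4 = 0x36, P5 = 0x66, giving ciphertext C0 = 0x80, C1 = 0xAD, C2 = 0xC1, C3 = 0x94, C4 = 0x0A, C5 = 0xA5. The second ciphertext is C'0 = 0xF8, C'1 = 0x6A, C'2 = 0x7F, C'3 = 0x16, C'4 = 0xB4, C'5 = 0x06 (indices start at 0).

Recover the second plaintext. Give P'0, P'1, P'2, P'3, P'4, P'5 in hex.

P'0 = 0xC0, P'1 = 0x55, P'2 = 0x41, P'3 = 0x2B, P'4 = 0x88, P'5 = 0xC5

In CTR with a reused counter, both messages share the same keystream S_i, so C_i ⊕ C'_i = P_i ⊕ P'_i and thus P'_i = P_i ⊕ C_i ⊕ C'_i.
P'0: 0xB8 ⊕ 0x80 ⊕ 0xF8 = 0xC0.
P'1: 0x92 ⊕ 0xAD ⊕ 0x6A = 0x55.
P'2: 0xFF ⊕ 0xC1 ⊕ 0x7F = 0x41.
P'3: 0xA9 ⊕ 0x94 ⊕ 0x16 = 0x2B.
P'4: 0x36 ⊕ 0x0A ⊕ 0xB4 = 0x88.
P'5: 0x66 ⊕ 0xA5 ⊕ 0x06 = 0xC5.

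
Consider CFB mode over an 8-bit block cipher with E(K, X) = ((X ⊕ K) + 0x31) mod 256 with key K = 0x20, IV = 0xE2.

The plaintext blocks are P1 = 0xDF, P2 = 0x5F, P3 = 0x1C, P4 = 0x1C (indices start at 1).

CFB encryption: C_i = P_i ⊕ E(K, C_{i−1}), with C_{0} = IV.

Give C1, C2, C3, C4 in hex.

C1: E(K, 0xE2) = 0xF3; 0xDF ⊕ 0xF3 = 0x2C.
C2: E(K, 0x2C) = 0x3D; 0x5F ⊕ 0x3D = 0x62.
C3: E(K, 0x62) = 0x73; 0x1C ⊕ 0x73 = 0x6F.
C4: E(K, 0x6F) = 0x80; 0x1C ⊕ 0x80 = 0x9C.

C1 = 0x2C, C2 = 0x62, C3 = 0x6F, C4 = 0x9C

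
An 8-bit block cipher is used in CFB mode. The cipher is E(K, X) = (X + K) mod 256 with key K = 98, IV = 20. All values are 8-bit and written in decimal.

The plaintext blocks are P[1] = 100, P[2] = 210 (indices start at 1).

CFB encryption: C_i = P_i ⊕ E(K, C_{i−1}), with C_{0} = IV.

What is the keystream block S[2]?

C[1]: E(K, 20) = 118; 100 ⊕ 118 = 18.
C[2]: E(K, 18) = 116; 210 ⊕ 116 = 166.
So S[2] = 116.

116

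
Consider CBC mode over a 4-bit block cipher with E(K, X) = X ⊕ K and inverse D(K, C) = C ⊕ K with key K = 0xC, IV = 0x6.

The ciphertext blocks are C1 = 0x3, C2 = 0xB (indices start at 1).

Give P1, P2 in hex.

CBC decryption: P_i = D(K, C_i) ⊕ C_{i−1}, with C_{0} = IV.
P1: D(K, 0x3) = 0xF; 0xF ⊕ 0x6 = 0x9.
P2: D(K, 0xB) = 0x7; 0x7 ⊕ 0x3 = 0x4.

P1 = 0x9, P2 = 0x4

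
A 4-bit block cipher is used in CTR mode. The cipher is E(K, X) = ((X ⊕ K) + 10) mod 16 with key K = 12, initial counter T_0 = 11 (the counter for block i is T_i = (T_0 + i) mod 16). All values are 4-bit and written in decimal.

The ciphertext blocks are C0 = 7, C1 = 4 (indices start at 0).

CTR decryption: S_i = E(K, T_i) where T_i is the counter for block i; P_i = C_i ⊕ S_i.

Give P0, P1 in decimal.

P0: T = 11, S = E(K, T) = 1; 7 ⊕ 1 = 6.
P1: T = 12, S = E(K, T) = 10; 4 ⊕ 10 = 14.

P0 = 6, P1 = 14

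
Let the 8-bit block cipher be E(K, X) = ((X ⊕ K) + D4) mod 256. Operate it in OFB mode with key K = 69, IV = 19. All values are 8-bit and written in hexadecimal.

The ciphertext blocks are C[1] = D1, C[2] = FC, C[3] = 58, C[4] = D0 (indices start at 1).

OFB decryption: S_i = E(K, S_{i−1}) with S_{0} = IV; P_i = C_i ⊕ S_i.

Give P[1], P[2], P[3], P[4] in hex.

P[1] = 95, P[2] = FD, P[3] = 64, P[4] = F9

P[1]: S = E(K, 19) = 44; D1 ⊕ 44 = 95.
P[2]: S = E(K, 44) = 01; FC ⊕ 01 = FD.
P[3]: S = E(K, 01) = 3C; 58 ⊕ 3C = 64.
P[4]: S = E(K, 3C) = 29; D0 ⊕ 29 = F9.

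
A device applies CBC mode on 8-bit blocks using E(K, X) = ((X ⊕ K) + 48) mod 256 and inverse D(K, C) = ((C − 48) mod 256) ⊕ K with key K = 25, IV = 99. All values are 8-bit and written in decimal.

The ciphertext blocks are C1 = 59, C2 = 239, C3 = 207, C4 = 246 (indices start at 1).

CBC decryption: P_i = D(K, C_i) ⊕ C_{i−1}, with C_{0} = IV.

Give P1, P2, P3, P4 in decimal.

P1: D(K, 59) = 18; 18 ⊕ 99 = 113.
P2: D(K, 239) = 166; 166 ⊕ 59 = 157.
P3: D(K, 207) = 134; 134 ⊕ 239 = 105.
P4: D(K, 246) = 223; 223 ⊕ 207 = 16.

P1 = 113, P2 = 157, P3 = 105, P4 = 16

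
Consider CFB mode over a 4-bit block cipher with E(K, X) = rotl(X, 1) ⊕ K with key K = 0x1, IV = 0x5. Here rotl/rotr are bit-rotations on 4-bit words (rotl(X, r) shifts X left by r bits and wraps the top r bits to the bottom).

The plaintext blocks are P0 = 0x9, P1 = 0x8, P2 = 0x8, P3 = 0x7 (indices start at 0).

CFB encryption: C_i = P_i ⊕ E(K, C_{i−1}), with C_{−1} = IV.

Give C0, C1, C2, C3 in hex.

C0: E(K, 0x5) = 0xB; 0x9 ⊕ 0xB = 0x2.
C1: E(K, 0x2) = 0x5; 0x8 ⊕ 0x5 = 0xD.
C2: E(K, 0xD) = 0xA; 0x8 ⊕ 0xA = 0x2.
C3: E(K, 0x2) = 0x5; 0x7 ⊕ 0x5 = 0x2.

C0 = 0x2, C1 = 0xD, C2 = 0x2, C3 = 0x2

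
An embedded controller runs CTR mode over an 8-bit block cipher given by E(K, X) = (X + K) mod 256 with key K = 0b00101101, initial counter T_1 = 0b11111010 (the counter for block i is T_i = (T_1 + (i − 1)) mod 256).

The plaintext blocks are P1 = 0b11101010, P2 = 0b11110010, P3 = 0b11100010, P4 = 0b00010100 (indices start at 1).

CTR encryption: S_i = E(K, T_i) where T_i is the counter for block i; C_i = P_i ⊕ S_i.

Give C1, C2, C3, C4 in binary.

C1 = 0b11001101, C2 = 0b11011010, C3 = 0b11001011, C4 = 0b00111110

C1: T = 0b11111010, S = E(K, T) = 0b00100111; 0b11101010 ⊕ 0b00100111 = 0b11001101.
C2: T = 0b11111011, S = E(K, T) = 0b00101000; 0b11110010 ⊕ 0b00101000 = 0b11011010.
C3: T = 0b11111100, S = E(K, T) = 0b00101001; 0b11100010 ⊕ 0b00101001 = 0b11001011.
C4: T = 0b11111101, S = E(K, T) = 0b00101010; 0b00010100 ⊕ 0b00101010 = 0b00111110.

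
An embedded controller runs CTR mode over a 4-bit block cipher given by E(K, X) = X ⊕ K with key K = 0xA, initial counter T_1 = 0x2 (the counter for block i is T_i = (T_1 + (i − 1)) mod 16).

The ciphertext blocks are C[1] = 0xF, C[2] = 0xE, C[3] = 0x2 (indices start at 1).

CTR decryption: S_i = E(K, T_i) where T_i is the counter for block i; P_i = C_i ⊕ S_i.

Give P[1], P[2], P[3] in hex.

P[1]: T = 0x2, S = E(K, T) = 0x8; 0xF ⊕ 0x8 = 0x7.
P[2]: T = 0x3, S = E(K, T) = 0x9; 0xE ⊕ 0x9 = 0x7.
P[3]: T = 0x4, S = E(K, T) = 0xE; 0x2 ⊕ 0xE = 0xC.

P[1] = 0x7, P[2] = 0x7, P[3] = 0xC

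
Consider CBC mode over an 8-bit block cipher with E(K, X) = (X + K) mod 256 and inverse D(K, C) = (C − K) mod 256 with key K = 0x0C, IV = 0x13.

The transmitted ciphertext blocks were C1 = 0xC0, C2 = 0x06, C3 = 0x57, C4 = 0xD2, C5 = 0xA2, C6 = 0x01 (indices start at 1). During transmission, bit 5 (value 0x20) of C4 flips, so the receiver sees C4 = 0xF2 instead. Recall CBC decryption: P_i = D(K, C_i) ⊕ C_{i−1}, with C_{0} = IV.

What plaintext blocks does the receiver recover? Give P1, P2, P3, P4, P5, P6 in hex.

Only C4 changed, to 0xF2. In CBC, a change in C_i garbles P_i and flips the same bit in P_{i+1}. Decrypting the received ciphertext:
P1: D(K, 0xC0) = 0xB4; 0xB4 ⊕ 0x13 = 0xA7.
P2: D(K, 0x06) = 0xFA; 0xFA ⊕ 0xC0 = 0x3A.
P3: D(K, 0x57) = 0x4B; 0x4B ⊕ 0x06 = 0x4D.
P4: D(K, 0xF2) = 0xE6; 0xE6 ⊕ 0x57 = 0xB1.
P5: D(K, 0xA2) = 0x96; 0x96 ⊕ 0xF2 = 0x64.
P6: D(K, 0x01) = 0xF5; 0xF5 ⊕ 0xA2 = 0x57.
Blocks that differ from the original plaintext: P4, P5.

P1 = 0xA7, P2 = 0x3A, P3 = 0x4D, P4 = 0xB1, P5 = 0x64, P6 = 0x57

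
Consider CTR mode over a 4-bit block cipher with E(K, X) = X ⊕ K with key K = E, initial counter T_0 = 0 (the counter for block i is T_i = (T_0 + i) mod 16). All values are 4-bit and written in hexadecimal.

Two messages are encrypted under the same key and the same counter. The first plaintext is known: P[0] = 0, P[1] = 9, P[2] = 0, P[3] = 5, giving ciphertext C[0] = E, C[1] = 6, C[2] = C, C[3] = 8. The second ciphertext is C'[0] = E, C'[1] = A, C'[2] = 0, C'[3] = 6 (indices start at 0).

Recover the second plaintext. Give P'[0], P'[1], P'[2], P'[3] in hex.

P'[0] = 0, P'[1] = 5, P'[2] = C, P'[3] = B

In CTR with a reused counter, both messages share the same keystream S_i, so C_i ⊕ C'_i = P_i ⊕ P'_i and thus P'_i = P_i ⊕ C_i ⊕ C'_i.
P'[0]: 0 ⊕ E ⊕ E = 0.
P'[1]: 9 ⊕ 6 ⊕ A = 5.
P'[2]: 0 ⊕ C ⊕ 0 = C.
P'[3]: 5 ⊕ 8 ⊕ 6 = B.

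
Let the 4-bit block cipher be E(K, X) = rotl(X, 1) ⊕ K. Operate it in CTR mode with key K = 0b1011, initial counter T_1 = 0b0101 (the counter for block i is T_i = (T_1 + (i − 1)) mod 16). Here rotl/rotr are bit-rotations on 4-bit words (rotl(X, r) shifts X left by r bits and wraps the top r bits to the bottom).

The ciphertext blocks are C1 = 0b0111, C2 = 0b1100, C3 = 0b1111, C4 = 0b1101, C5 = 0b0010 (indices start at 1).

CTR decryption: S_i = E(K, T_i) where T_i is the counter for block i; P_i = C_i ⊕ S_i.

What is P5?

P5 = 0b1010

P5: T = 0b1001, S = E(K, T) = 0b1000; 0b0010 ⊕ 0b1000 = 0b1010.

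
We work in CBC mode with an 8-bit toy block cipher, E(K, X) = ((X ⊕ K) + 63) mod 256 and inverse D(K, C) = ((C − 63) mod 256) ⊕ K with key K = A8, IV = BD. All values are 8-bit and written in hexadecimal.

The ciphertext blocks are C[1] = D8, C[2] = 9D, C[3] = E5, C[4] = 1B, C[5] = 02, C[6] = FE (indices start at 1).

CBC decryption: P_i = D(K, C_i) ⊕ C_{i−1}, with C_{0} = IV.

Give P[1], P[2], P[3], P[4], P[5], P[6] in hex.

P[1] = 60, P[2] = 4A, P[3] = B7, P[4] = F5, P[5] = 2C, P[6] = 31

P[1]: D(K, D8) = DD; DD ⊕ BD = 60.
P[2]: D(K, 9D) = 92; 92 ⊕ D8 = 4A.
P[3]: D(K, E5) = 2A; 2A ⊕ 9D = B7.
P[4]: D(K, 1B) = 10; 10 ⊕ E5 = F5.
P[5]: D(K, 02) = 37; 37 ⊕ 1B = 2C.
P[6]: D(K, FE) = 33; 33 ⊕ 02 = 31.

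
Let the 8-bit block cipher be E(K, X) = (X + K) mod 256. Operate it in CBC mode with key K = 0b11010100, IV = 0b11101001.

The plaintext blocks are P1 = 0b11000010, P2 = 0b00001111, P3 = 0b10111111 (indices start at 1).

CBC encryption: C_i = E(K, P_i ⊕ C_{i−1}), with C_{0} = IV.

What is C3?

C3 = 0b01001111

C1: P1 ⊕ 0b11101001 = 0b00101011; E(K, 0b00101011) = 0b11111111.
C2: P2 ⊕ 0b11111111 = 0b11110000; E(K, 0b11110000) = 0b11000100.
C3: P3 ⊕ 0b11000100 = 0b01111011; E(K, 0b01111011) = 0b01001111.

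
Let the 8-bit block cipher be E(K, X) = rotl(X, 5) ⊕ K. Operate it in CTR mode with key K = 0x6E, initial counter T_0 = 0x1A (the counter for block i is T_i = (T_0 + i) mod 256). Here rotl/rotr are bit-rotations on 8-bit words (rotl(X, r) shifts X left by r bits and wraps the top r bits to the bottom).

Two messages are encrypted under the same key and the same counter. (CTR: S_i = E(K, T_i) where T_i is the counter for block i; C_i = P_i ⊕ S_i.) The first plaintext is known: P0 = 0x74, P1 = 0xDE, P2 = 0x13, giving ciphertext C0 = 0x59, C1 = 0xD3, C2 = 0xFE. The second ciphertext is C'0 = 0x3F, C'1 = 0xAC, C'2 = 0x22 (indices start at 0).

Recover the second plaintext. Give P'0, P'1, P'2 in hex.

In CTR with a reused counter, both messages share the same keystream S_i, so C_i ⊕ C'_i = P_i ⊕ P'_i and thus P'_i = P_i ⊕ C_i ⊕ C'_i.
P'0: 0x74 ⊕ 0x59 ⊕ 0x3F = 0x12.
P'1: 0xDE ⊕ 0xD3 ⊕ 0xAC = 0xA1.
P'2: 0x13 ⊕ 0xFE ⊕ 0x22 = 0xCF.

P'0 = 0x12, P'1 = 0xA1, P'2 = 0xCF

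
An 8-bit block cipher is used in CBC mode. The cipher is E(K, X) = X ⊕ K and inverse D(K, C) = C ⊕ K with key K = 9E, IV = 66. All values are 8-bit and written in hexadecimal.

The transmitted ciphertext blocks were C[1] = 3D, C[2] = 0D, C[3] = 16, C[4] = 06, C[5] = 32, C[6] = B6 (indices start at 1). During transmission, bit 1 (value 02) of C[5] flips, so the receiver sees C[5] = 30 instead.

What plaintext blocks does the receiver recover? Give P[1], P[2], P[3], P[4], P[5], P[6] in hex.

P[1] = C5, P[2] = AE, P[3] = 85, P[4] = 8E, P[5] = A8, P[6] = 18

CBC decryption: P_i = D(K, C_i) ⊕ C_{i−1}, with C_{0} = IV.
Only C[5] changed, to 30. In CBC, a change in C_i garbles P_i and flips the same bit in P_{i+1}. Decrypting the received ciphertext:
P[1]: D(K, 3D) = A3; A3 ⊕ 66 = C5.
P[2]: D(K, 0D) = 93; 93 ⊕ 3D = AE.
P[3]: D(K, 16) = 88; 88 ⊕ 0D = 85.
P[4]: D(K, 06) = 98; 98 ⊕ 16 = 8E.
P[5]: D(K, 30) = AE; AE ⊕ 06 = A8.
P[6]: D(K, B6) = 28; 28 ⊕ 30 = 18.
Blocks that differ from the original plaintext: P[5], P[6].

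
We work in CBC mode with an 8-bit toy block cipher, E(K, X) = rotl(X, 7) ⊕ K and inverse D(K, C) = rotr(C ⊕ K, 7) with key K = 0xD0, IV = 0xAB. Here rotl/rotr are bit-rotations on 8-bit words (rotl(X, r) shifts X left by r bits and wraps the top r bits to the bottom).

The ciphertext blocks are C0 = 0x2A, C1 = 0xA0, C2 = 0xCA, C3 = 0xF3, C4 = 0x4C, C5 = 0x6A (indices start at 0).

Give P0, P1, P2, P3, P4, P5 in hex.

CBC decryption: P_i = D(K, C_i) ⊕ C_{i−1}, with C_{−1} = IV.
P0: D(K, 0x2A) = 0xF5; 0xF5 ⊕ 0xAB = 0x5E.
P1: D(K, 0xA0) = 0xE0; 0xE0 ⊕ 0x2A = 0xCA.
P2: D(K, 0xCA) = 0x34; 0x34 ⊕ 0xA0 = 0x94.
P3: D(K, 0xF3) = 0x46; 0x46 ⊕ 0xCA = 0x8C.
P4: D(K, 0x4C) = 0x39; 0x39 ⊕ 0xF3 = 0xCA.
P5: D(K, 0x6A) = 0x75; 0x75 ⊕ 0x4C = 0x39.

P0 = 0x5E, P1 = 0xCA, P2 = 0x94, P3 = 0x8C, P4 = 0xCA, P5 = 0x39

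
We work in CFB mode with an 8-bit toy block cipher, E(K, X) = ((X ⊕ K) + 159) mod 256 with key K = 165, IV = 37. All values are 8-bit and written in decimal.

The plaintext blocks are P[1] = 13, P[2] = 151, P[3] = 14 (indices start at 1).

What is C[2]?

C[2] = 193

CFB encryption: C_i = P_i ⊕ E(K, C_{i−1}), with C_{0} = IV.
C[1]: E(K, 37) = 31; 13 ⊕ 31 = 18.
C[2]: E(K, 18) = 86; 151 ⊕ 86 = 193.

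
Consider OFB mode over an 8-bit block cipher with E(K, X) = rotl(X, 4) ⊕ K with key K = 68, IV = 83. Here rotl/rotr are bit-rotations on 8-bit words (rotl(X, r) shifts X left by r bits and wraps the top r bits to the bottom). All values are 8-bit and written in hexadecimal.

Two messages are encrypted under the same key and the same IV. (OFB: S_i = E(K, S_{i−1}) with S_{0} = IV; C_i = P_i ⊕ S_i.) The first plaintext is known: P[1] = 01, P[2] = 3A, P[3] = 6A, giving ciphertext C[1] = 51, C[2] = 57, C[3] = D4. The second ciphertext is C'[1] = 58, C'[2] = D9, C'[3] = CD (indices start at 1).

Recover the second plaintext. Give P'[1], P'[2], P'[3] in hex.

In OFB with a reused IV, both messages share the same keystream S_i, so C_i ⊕ C'_i = P_i ⊕ P'_i and thus P'_i = P_i ⊕ C_i ⊕ C'_i.
P'[1]: 01 ⊕ 51 ⊕ 58 = 08.
P'[2]: 3A ⊕ 57 ⊕ D9 = B4.
P'[3]: 6A ⊕ D4 ⊕ CD = 73.

P'[1] = 08, P'[2] = B4, P'[3] = 73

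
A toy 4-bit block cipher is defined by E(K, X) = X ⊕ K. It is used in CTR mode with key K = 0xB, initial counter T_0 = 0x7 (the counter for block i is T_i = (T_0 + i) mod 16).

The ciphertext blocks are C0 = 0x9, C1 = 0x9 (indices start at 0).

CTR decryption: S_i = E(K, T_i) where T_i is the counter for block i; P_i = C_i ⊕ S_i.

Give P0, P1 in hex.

P0: T = 0x7, S = E(K, T) = 0xC; 0x9 ⊕ 0xC = 0x5.
P1: T = 0x8, S = E(K, T) = 0x3; 0x9 ⊕ 0x3 = 0xA.

P0 = 0x5, P1 = 0xA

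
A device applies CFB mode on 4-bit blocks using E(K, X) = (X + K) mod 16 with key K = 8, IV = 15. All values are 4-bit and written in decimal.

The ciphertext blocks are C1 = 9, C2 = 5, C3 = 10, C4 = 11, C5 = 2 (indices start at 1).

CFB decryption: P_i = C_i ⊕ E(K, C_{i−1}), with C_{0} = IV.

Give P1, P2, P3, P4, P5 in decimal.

P1: E(K, 15) = 7; 9 ⊕ 7 = 14.
P2: E(K, 9) = 1; 5 ⊕ 1 = 4.
P3: E(K, 5) = 13; 10 ⊕ 13 = 7.
P4: E(K, 10) = 2; 11 ⊕ 2 = 9.
P5: E(K, 11) = 3; 2 ⊕ 3 = 1.

P1 = 14, P2 = 4, P3 = 7, P4 = 9, P5 = 1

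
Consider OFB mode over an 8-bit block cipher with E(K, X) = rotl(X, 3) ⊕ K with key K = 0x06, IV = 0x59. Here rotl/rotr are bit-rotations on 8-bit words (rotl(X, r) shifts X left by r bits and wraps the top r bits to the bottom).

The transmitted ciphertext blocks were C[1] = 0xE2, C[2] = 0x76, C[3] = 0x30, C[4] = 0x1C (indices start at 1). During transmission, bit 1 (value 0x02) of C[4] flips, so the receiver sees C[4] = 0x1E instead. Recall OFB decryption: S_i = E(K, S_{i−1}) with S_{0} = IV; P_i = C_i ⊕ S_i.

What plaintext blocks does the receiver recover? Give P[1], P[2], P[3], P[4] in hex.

Only C[4] changed, to 0x1E. In OFB, a change in C_i flips the same bit in P_i only; the keystream is unaffected. Decrypting the received ciphertext:
P[1]: S = E(K, 0x59) = 0xCC; 0xE2 ⊕ 0xCC = 0x2E.
P[2]: S = E(K, 0xCC) = 0x60; 0x76 ⊕ 0x60 = 0x16.
P[3]: S = E(K, 0x60) = 0x05; 0x30 ⊕ 0x05 = 0x35.
P[4]: S = E(K, 0x05) = 0x2E; 0x1E ⊕ 0x2E = 0x30.
Blocks that differ from the original plaintext: P[4].

P[1] = 0x2E, P[2] = 0x16, P[3] = 0x35, P[4] = 0x30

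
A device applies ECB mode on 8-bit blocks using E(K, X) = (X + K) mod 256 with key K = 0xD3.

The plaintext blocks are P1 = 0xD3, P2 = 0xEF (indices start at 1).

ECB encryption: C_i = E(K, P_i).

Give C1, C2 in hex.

C1 = 0xA6, C2 = 0xC2

C1: E(K, 0xD3) = 0xA6.
C2: E(K, 0xEF) = 0xC2.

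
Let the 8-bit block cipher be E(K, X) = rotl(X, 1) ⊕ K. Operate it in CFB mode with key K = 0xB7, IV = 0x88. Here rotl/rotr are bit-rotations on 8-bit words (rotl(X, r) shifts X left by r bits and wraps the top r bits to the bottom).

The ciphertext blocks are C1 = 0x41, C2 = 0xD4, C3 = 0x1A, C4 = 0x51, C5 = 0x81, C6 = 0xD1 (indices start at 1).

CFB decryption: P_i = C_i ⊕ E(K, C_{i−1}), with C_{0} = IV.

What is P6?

P6: E(K, 0x81) = 0xB4; 0xD1 ⊕ 0xB4 = 0x65.

P6 = 0x65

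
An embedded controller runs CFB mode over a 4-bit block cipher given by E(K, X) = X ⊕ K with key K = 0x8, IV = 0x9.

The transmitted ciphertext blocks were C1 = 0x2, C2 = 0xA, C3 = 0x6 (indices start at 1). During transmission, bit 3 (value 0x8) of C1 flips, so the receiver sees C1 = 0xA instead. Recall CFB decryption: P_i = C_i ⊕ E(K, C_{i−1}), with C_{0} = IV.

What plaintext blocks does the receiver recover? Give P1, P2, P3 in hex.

Only C1 changed, to 0xA. In CFB, a change in C_i flips the same bit in P_i and garbles P_{i+1}. Decrypting the received ciphertext:
P1: E(K, 0x9) = 0x1; 0xA ⊕ 0x1 = 0xB.
P2: E(K, 0xA) = 0x2; 0xA ⊕ 0x2 = 0x8.
P3: E(K, 0xA) = 0x2; 0x6 ⊕ 0x2 = 0x4.
Blocks that differ from the original plaintext: P1, P2.

P1 = 0xB, P2 = 0x8, P3 = 0x4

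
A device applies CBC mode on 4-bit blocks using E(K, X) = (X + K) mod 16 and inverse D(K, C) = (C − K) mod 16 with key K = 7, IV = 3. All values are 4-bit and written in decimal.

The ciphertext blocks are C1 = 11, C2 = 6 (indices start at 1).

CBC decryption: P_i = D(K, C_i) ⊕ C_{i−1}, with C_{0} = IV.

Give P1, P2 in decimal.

P1 = 7, P2 = 4

P1: D(K, 11) = 4; 4 ⊕ 3 = 7.
P2: D(K, 6) = 15; 15 ⊕ 11 = 4.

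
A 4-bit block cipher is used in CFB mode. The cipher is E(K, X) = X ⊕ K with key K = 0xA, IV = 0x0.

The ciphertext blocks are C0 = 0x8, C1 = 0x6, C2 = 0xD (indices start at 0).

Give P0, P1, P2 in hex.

CFB decryption: P_i = C_i ⊕ E(K, C_{i−1}), with C_{−1} = IV.
P0: E(K, 0x0) = 0xA; 0x8 ⊕ 0xA = 0x2.
P1: E(K, 0x8) = 0x2; 0x6 ⊕ 0x2 = 0x4.
P2: E(K, 0x6) = 0xC; 0xD ⊕ 0xC = 0x1.

P0 = 0x2, P1 = 0x4, P2 = 0x1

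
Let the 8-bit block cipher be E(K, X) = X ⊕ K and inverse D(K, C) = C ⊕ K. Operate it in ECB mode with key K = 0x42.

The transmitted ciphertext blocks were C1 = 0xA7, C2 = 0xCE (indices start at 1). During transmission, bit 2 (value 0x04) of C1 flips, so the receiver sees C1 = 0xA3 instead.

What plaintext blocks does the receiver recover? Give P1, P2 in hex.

P1 = 0xE1, P2 = 0x8C

ECB decryption: P_i = D(K, C_i).
Only C1 changed, to 0xA3. In ECB, a change in C_i affects only P_i. Decrypting the received ciphertext:
P1: D(K, 0xA3) = 0xE1.
P2: D(K, 0xCE) = 0x8C.
Blocks that differ from the original plaintext: P1.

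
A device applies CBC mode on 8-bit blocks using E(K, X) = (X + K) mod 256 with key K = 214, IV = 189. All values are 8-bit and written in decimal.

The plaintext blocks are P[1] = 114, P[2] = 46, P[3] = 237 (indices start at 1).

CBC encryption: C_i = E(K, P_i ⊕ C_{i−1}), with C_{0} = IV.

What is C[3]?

C[1]: P[1] ⊕ 189 = 207; E(K, 207) = 165.
C[2]: P[2] ⊕ 165 = 139; E(K, 139) = 97.
C[3]: P[3] ⊕ 97 = 140; E(K, 140) = 98.

C[3] = 98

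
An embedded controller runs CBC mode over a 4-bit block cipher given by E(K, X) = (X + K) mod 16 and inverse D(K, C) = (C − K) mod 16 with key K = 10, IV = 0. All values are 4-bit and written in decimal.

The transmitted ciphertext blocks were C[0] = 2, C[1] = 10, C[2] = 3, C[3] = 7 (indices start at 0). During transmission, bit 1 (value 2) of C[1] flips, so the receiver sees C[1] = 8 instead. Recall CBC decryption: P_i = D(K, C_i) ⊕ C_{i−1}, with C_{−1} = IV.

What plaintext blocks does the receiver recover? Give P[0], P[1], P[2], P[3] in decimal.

P[0] = 8, P[1] = 12, P[2] = 1, P[3] = 14

Only C[1] changed, to 8. In CBC, a change in C_i garbles P_i and flips the same bit in P_{i+1}. Decrypting the received ciphertext:
P[0]: D(K, 2) = 8; 8 ⊕ 0 = 8.
P[1]: D(K, 8) = 14; 14 ⊕ 2 = 12.
P[2]: D(K, 3) = 9; 9 ⊕ 8 = 1.
P[3]: D(K, 7) = 13; 13 ⊕ 3 = 14.
Blocks that differ from the original plaintext: P[1], P[2].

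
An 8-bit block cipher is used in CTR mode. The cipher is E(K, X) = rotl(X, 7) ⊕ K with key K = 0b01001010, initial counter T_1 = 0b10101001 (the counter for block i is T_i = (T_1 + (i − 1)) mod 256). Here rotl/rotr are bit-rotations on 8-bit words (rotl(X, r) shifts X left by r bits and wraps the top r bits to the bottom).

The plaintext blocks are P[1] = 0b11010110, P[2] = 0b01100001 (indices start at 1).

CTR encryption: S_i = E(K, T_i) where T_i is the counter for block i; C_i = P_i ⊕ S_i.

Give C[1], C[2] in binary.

C[1]: T = 0b10101001, S = E(K, T) = 0b10011110; 0b11010110 ⊕ 0b10011110 = 0b01001000.
C[2]: T = 0b10101010, S = E(K, T) = 0b00011111; 0b01100001 ⊕ 0b00011111 = 0b01111110.

C[1] = 0b01001000, C[2] = 0b01111110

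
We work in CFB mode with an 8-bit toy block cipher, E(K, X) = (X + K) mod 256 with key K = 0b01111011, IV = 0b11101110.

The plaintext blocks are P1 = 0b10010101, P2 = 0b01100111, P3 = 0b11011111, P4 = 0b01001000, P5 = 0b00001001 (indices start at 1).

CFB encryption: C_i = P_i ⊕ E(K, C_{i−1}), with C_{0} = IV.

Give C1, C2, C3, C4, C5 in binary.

C1: E(K, 0b11101110) = 0b01101001; 0b10010101 ⊕ 0b01101001 = 0b11111100.
C2: E(K, 0b11111100) = 0b01110111; 0b01100111 ⊕ 0b01110111 = 0b00010000.
C3: E(K, 0b00010000) = 0b10001011; 0b11011111 ⊕ 0b10001011 = 0b01010100.
C4: E(K, 0b01010100) = 0b11001111; 0b01001000 ⊕ 0b11001111 = 0b10000111.
C5: E(K, 0b10000111) = 0b00000010; 0b00001001 ⊕ 0b00000010 = 0b00001011.

C1 = 0b11111100, C2 = 0b00010000, C3 = 0b01010100, C4 = 0b10000111, C5 = 0b00001011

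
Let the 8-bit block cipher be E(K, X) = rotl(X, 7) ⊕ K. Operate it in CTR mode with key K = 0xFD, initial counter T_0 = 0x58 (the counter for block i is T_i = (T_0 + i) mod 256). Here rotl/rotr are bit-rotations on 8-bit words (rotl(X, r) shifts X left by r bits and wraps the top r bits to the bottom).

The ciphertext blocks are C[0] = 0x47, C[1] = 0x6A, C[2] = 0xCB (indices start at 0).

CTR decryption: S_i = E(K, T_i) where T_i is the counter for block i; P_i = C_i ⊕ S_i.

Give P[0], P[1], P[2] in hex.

P[0] = 0x96, P[1] = 0x3B, P[2] = 0x1B

P[0]: T = 0x58, S = E(K, T) = 0xD1; 0x47 ⊕ 0xD1 = 0x96.
P[1]: T = 0x59, S = E(K, T) = 0x51; 0x6A ⊕ 0x51 = 0x3B.
P[2]: T = 0x5A, S = E(K, T) = 0xD0; 0xCB ⊕ 0xD0 = 0x1B.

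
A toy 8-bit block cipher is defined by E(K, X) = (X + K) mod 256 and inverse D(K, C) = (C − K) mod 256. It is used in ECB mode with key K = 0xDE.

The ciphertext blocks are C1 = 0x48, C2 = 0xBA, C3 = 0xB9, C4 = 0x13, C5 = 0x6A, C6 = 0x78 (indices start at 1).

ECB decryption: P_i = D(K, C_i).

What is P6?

P6: D(K, 0x78) = 0x9A.

P6 = 0x9A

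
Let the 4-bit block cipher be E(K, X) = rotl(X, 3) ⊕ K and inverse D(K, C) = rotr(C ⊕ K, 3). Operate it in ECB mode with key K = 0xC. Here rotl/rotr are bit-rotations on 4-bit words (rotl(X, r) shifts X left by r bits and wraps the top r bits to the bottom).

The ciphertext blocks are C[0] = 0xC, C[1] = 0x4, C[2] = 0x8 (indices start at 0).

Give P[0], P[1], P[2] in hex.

ECB decryption: P_i = D(K, C_i).
P[0]: D(K, 0xC) = 0x0.
P[1]: D(K, 0x4) = 0x1.
P[2]: D(K, 0x8) = 0x8.

P[0] = 0x0, P[1] = 0x1, P[2] = 0x8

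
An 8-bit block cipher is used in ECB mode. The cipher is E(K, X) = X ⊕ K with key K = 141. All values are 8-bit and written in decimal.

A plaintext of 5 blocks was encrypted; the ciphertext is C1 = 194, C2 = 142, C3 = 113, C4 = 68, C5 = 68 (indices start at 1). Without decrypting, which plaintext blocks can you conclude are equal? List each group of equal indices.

P4 = P5

ECB encrypts each block independently with the same key, so equal ciphertext blocks imply equal plaintext blocks.
C4 = C5 = 68, so P4 = P5.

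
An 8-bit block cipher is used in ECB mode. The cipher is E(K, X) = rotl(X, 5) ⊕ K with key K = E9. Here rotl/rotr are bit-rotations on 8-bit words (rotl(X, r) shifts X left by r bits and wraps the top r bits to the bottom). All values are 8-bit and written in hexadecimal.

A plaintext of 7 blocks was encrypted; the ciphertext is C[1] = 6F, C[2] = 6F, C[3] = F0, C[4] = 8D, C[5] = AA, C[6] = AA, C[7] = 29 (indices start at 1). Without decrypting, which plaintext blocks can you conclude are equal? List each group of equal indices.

ECB encrypts each block independently with the same key, so equal ciphertext blocks imply equal plaintext blocks.
C[1] = C[2] = 6F, so P[1] = P[2].
C[5] = C[6] = AA, so P[5] = P[6].

P[1] = P[2]; P[5] = P[6]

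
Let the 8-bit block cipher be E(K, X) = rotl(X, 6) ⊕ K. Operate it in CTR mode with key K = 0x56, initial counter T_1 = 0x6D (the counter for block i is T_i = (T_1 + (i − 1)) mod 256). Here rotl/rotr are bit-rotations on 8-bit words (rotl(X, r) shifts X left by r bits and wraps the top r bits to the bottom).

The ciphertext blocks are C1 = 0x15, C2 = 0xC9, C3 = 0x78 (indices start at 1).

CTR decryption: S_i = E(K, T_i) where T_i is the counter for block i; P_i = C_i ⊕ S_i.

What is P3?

P3: T = 0x6F, S = E(K, T) = 0x8D; 0x78 ⊕ 0x8D = 0xF5.

P3 = 0xF5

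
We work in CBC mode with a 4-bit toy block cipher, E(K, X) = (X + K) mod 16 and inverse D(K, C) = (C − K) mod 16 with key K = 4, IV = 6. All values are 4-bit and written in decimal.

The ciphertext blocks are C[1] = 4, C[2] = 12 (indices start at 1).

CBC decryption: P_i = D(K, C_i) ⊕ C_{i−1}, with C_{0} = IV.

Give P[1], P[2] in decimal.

P[1] = 6, P[2] = 12

P[1]: D(K, 4) = 0; 0 ⊕ 6 = 6.
P[2]: D(K, 12) = 8; 8 ⊕ 4 = 12.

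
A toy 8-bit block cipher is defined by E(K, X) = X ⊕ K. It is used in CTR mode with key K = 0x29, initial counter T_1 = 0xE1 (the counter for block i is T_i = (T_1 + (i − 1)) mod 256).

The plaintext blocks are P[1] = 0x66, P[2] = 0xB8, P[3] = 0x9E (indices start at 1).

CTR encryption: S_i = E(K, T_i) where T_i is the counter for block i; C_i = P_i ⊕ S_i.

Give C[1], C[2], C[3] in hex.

C[1]: T = 0xE1, S = E(K, T) = 0xC8; 0x66 ⊕ 0xC8 = 0xAE.
C[2]: T = 0xE2, S = E(K, T) = 0xCB; 0xB8 ⊕ 0xCB = 0x73.
C[3]: T = 0xE3, S = E(K, T) = 0xCA; 0x9E ⊕ 0xCA = 0x54.

C[1] = 0xAE, C[2] = 0x73, C[3] = 0x54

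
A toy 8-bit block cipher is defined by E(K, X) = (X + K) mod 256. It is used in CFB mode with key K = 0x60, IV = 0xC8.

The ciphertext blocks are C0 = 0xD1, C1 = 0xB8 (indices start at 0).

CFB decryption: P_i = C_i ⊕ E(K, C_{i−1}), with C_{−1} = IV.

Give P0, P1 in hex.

P0 = 0xF9, P1 = 0x89

P0: E(K, 0xC8) = 0x28; 0xD1 ⊕ 0x28 = 0xF9.
P1: E(K, 0xD1) = 0x31; 0xB8 ⊕ 0x31 = 0x89.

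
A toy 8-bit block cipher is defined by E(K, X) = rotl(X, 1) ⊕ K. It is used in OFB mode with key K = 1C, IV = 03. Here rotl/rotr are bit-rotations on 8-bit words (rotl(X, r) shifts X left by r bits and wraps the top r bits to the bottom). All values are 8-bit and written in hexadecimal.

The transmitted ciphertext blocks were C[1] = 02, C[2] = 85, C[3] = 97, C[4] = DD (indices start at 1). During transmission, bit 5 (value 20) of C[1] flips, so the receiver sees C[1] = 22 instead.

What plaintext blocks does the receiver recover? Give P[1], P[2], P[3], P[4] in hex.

OFB decryption: S_i = E(K, S_{i−1}) with S_{0} = IV; P_i = C_i ⊕ S_i.
Only C[1] changed, to 22. In OFB, a change in C_i flips the same bit in P_i only; the keystream is unaffected. Decrypting the received ciphertext:
P[1]: S = E(K, 03) = 1A; 22 ⊕ 1A = 38.
P[2]: S = E(K, 1A) = 28; 85 ⊕ 28 = AD.
P[3]: S = E(K, 28) = 4C; 97 ⊕ 4C = DB.
P[4]: S = E(K, 4C) = 84; DD ⊕ 84 = 59.
Blocks that differ from the original plaintext: P[1].

P[1] = 38, P[2] = AD, P[3] = DB, P[4] = 59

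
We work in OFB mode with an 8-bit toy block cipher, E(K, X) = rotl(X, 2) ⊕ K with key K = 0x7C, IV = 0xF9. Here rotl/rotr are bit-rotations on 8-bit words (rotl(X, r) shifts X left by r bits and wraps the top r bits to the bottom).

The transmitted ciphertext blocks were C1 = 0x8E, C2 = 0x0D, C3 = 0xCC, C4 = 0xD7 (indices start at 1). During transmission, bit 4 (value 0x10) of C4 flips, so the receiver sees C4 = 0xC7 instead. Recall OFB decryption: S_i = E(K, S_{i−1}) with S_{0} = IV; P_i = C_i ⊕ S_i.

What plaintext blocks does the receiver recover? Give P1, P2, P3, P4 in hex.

Only C4 changed, to 0xC7. In OFB, a change in C_i flips the same bit in P_i only; the keystream is unaffected. Decrypting the received ciphertext:
P1: S = E(K, 0xF9) = 0x9B; 0x8E ⊕ 0x9B = 0x15.
P2: S = E(K, 0x9B) = 0x12; 0x0D ⊕ 0x12 = 0x1F.
P3: S = E(K, 0x12) = 0x34; 0xCC ⊕ 0x34 = 0xF8.
P4: S = E(K, 0x34) = 0xAC; 0xC7 ⊕ 0xAC = 0x6B.
Blocks that differ from the original plaintext: P4.

P1 = 0x15, P2 = 0x1F, P3 = 0xF8, P4 = 0x6B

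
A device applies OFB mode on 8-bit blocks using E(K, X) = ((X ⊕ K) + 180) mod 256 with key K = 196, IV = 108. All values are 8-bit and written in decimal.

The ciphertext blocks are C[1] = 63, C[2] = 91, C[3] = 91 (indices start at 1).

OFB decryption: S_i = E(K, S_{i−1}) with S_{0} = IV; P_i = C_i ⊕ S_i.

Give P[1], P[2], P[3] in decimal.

P[1] = 99, P[2] = 23, P[3] = 103

P[1]: S = E(K, 108) = 92; 63 ⊕ 92 = 99.
P[2]: S = E(K, 92) = 76; 91 ⊕ 76 = 23.
P[3]: S = E(K, 76) = 60; 91 ⊕ 60 = 103.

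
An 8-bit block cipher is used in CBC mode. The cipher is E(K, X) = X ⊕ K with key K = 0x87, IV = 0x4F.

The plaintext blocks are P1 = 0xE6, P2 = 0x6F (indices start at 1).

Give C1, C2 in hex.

CBC encryption: C_i = E(K, P_i ⊕ C_{i−1}), with C_{0} = IV.
C1: P1 ⊕ 0x4F = 0xA9; E(K, 0xA9) = 0x2E.
C2: P2 ⊕ 0x2E = 0x41; E(K, 0x41) = 0xC6.

C1 = 0x2E, C2 = 0xC6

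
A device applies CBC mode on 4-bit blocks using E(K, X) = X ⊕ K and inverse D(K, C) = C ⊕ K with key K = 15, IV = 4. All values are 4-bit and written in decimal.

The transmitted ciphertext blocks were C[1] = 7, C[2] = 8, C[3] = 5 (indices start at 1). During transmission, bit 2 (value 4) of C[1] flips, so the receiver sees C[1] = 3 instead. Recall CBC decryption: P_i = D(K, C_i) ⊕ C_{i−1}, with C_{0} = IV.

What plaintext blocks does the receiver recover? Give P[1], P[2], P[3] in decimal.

P[1] = 8, P[2] = 4, P[3] = 2

Only C[1] changed, to 3. In CBC, a change in C_i garbles P_i and flips the same bit in P_{i+1}. Decrypting the received ciphertext:
P[1]: D(K, 3) = 12; 12 ⊕ 4 = 8.
P[2]: D(K, 8) = 7; 7 ⊕ 3 = 4.
P[3]: D(K, 5) = 10; 10 ⊕ 8 = 2.
Blocks that differ from the original plaintext: P[1], P[2].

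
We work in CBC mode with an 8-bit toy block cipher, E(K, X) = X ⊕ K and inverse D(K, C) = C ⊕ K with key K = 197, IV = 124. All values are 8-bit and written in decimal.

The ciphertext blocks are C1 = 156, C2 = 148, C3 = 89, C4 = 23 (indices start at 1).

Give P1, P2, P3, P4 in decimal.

P1 = 37, P2 = 205, P3 = 8, P4 = 139

CBC decryption: P_i = D(K, C_i) ⊕ C_{i−1}, with C_{0} = IV.
P1: D(K, 156) = 89; 89 ⊕ 124 = 37.
P2: D(K, 148) = 81; 81 ⊕ 156 = 205.
P3: D(K, 89) = 156; 156 ⊕ 148 = 8.
P4: D(K, 23) = 210; 210 ⊕ 89 = 139.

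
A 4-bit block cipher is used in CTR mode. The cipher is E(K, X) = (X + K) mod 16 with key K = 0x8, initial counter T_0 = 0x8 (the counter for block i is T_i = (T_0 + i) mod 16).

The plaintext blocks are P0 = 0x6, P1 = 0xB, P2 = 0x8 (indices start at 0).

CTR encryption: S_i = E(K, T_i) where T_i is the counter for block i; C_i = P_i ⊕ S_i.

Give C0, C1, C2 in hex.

C0 = 0x6, C1 = 0xA, C2 = 0xA

C0: T = 0x8, S = E(K, T) = 0x0; 0x6 ⊕ 0x0 = 0x6.
C1: T = 0x9, S = E(K, T) = 0x1; 0xB ⊕ 0x1 = 0xA.
C2: T = 0xA, S = E(K, T) = 0x2; 0x8 ⊕ 0x2 = 0xA.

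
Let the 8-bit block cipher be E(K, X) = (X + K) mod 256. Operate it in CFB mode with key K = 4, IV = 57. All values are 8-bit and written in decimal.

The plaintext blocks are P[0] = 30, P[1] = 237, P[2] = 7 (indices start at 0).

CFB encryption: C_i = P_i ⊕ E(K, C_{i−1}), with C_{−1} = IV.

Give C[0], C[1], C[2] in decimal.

C[0]: E(K, 57) = 61; 30 ⊕ 61 = 35.
C[1]: E(K, 35) = 39; 237 ⊕ 39 = 202.
C[2]: E(K, 202) = 206; 7 ⊕ 206 = 201.

C[0] = 35, C[1] = 202, C[2] = 201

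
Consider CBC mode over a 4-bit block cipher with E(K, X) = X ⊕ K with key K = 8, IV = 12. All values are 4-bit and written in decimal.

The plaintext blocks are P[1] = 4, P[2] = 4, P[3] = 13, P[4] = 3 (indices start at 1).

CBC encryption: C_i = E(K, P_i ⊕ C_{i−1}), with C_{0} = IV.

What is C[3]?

C[1]: P[1] ⊕ 12 = 8; E(K, 8) = 0.
C[2]: P[2] ⊕ 0 = 4; E(K, 4) = 12.
C[3]: P[3] ⊕ 12 = 1; E(K, 1) = 9.

C[3] = 9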